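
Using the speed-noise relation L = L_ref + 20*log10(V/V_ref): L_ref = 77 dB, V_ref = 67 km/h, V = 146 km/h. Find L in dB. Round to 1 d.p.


V/V_ref = 146 / 67 = 2.179104
log10(2.179104) = 0.338278
20 * 0.338278 = 6.7656
L = 77 + 6.7656 = 83.8 dB

83.8


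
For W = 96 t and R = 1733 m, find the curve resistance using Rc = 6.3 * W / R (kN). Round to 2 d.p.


Rc = 6.3 * W / R
Rc = 6.3 * 96 / 1733
Rc = 604.8 / 1733
Rc = 0.35 kN

0.35


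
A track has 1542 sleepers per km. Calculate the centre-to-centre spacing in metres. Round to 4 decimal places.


Spacing = 1000 m / number of sleepers
Spacing = 1000 / 1542
Spacing = 0.6485 m

0.6485


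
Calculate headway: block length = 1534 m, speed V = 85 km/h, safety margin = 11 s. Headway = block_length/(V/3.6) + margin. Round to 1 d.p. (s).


V = 85 / 3.6 = 23.6111 m/s
Block traversal time = 1534 / 23.6111 = 64.9694 s
Headway = 64.9694 + 11
Headway = 76.0 s

76.0


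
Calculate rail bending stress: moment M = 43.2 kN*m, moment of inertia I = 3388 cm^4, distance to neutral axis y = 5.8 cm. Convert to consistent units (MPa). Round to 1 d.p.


Convert units:
M = 43.2 kN*m = 43200000 N*mm
y = 5.8 cm = 58 mm
I = 3388 cm^4 = 33880000 mm^4
sigma = 43200000 * 58 / 33880000
sigma = 74.0 MPa

74.0


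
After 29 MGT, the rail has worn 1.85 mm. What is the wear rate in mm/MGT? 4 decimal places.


Wear rate = total wear / cumulative tonnage
Rate = 1.85 / 29
Rate = 0.0638 mm/MGT

0.0638


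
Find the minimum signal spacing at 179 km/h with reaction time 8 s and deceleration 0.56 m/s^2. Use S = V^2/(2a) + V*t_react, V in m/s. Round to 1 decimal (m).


V = 179 / 3.6 = 49.7222 m/s
Braking distance = 49.7222^2 / (2*0.56) = 2207.4102 m
Sighting distance = 49.7222 * 8 = 397.7778 m
S = 2207.4102 + 397.7778 = 2605.2 m

2605.2


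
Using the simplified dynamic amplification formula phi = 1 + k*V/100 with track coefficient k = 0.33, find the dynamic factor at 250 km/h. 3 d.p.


phi = 1 + k * V / 100
phi = 1 + 0.33 * 250 / 100
phi = 1 + 0.825
phi = 1.825

1.825


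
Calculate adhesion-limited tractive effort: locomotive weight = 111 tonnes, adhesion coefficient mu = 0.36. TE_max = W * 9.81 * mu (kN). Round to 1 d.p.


TE_max = W * g * mu
TE_max = 111 * 9.81 * 0.36
TE_max = 1088.91 * 0.36
TE_max = 392.0 kN

392.0


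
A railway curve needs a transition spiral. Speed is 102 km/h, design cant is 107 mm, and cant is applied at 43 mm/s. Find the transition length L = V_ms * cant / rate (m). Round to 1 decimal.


Convert speed: V = 102 / 3.6 = 28.3333 m/s
L = 28.3333 * 107 / 43
L = 3031.6667 / 43
L = 70.5 m

70.5


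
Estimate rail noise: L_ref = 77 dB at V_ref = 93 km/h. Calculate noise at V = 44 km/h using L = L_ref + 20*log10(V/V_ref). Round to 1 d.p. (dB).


V/V_ref = 44 / 93 = 0.473118
log10(0.473118) = -0.32503
20 * -0.32503 = -6.5006
L = 77 + -6.5006 = 70.5 dB

70.5


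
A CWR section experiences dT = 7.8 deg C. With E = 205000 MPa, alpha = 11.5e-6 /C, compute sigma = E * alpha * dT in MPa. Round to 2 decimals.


sigma = E * alpha * dT
sigma = 205000 * 11.5e-6 * 7.8
sigma = 2.3575 * 7.8
sigma = 18.39 MPa

18.39


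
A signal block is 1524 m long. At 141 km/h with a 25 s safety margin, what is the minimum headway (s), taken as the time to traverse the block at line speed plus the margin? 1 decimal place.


V = 141 / 3.6 = 39.1667 m/s
Block traversal time = 1524 / 39.1667 = 38.9106 s
Headway = 38.9106 + 25
Headway = 63.9 s

63.9


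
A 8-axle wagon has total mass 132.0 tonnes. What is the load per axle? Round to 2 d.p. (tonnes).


Load per axle = total weight / number of axles
Load = 132.0 / 8
Load = 16.50 tonnes

16.50


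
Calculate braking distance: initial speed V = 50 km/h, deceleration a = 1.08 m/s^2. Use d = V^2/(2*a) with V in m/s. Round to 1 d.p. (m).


Convert speed: V = 50 / 3.6 = 13.8889 m/s
V^2 = 192.9012
d = 192.9012 / (2 * 1.08)
d = 192.9012 / 2.16
d = 89.3 m

89.3


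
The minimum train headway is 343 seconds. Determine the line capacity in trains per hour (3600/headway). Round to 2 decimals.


Capacity = 3600 / headway
Capacity = 3600 / 343
Capacity = 10.50 trains/hour

10.50


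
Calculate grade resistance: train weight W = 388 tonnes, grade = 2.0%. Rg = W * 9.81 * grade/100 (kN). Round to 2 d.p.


Rg = W * 9.81 * grade / 100
Rg = 388 * 9.81 * 2.0 / 100
Rg = 3806.28 * 0.02
Rg = 76.13 kN

76.13


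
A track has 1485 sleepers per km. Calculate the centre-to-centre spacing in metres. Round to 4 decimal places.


Spacing = 1000 m / number of sleepers
Spacing = 1000 / 1485
Spacing = 0.6734 m

0.6734


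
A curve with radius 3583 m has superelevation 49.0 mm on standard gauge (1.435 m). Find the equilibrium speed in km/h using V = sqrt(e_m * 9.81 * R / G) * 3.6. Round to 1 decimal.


Convert cant: e = 49.0 mm = 0.0490 m
V_ms = sqrt(0.0490 * 9.81 * 3583 / 1.435)
V_ms = sqrt(1200.21761) = 34.6442 m/s
V = 34.6442 * 3.6 = 124.7 km/h

124.7


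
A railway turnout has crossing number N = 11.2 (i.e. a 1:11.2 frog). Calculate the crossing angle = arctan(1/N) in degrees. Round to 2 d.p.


1/N = 1/11.2 = 0.089286
angle = arctan(0.089286) = 0.08905 rad
angle = 0.08905 * 180/pi = 5.10 degrees

5.10


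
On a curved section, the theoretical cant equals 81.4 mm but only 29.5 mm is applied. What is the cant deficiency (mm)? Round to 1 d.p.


Cant deficiency = equilibrium cant - actual cant
CD = 81.4 - 29.5
CD = 51.9 mm

51.9


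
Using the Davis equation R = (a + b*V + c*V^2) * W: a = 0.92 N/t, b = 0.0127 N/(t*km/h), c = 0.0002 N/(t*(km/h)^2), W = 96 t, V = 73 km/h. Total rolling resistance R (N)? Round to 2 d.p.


b*V = 0.0127 * 73 = 0.9271
c*V^2 = 0.0002 * 5329 = 1.0658
R_per_t = 0.92 + 0.9271 + 1.0658 = 2.9129 N/t
R_total = 2.9129 * 96 = 279.64 N

279.64


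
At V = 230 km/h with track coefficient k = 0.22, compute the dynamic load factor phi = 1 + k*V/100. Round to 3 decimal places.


phi = 1 + k * V / 100
phi = 1 + 0.22 * 230 / 100
phi = 1 + 0.506
phi = 1.506

1.506


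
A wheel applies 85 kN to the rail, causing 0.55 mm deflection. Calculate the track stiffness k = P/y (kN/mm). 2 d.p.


Track stiffness k = P / y
k = 85 / 0.55
k = 154.55 kN/mm

154.55


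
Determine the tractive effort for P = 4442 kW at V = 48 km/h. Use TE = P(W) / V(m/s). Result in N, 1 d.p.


Convert: P = 4442 kW = 4442000 W
V = 48 / 3.6 = 13.3333 m/s
TE = 4442000 / 13.3333
TE = 333150.0 N

333150.0


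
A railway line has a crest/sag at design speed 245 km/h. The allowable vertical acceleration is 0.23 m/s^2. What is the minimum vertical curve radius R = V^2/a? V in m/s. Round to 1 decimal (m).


Convert speed: V = 245 / 3.6 = 68.0556 m/s
V^2 = 4631.5586 m^2/s^2
R_v = 4631.5586 / 0.23
R_v = 20137.2 m

20137.2


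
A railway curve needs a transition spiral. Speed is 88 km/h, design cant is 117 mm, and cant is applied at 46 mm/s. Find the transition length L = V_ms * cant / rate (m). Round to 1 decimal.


Convert speed: V = 88 / 3.6 = 24.4444 m/s
L = 24.4444 * 117 / 46
L = 2860.0 / 46
L = 62.2 m

62.2


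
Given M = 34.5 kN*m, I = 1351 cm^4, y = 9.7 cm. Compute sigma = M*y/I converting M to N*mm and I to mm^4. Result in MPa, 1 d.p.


Convert units:
M = 34.5 kN*m = 34500000 N*mm
y = 9.7 cm = 97 mm
I = 1351 cm^4 = 13510000 mm^4
sigma = 34500000 * 97 / 13510000
sigma = 247.7 MPa

247.7


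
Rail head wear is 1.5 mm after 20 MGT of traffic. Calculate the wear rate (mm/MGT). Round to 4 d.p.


Wear rate = total wear / cumulative tonnage
Rate = 1.5 / 20
Rate = 0.0750 mm/MGT

0.0750


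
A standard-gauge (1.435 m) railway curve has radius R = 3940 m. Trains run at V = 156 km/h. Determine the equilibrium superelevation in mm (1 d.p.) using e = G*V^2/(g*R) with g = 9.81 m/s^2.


Convert speed: V = 156 / 3.6 = 43.3333 m/s
Apply formula: e = 1.435 * 43.3333^2 / (9.81 * 3940)
e = 1.435 * 1877.7778 / 38651.4
e = 0.069716 m = 69.7 mm

69.7


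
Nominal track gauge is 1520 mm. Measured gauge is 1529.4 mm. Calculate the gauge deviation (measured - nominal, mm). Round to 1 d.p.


Deviation = measured - nominal
Deviation = 1529.4 - 1520
Deviation = 9.4 mm

9.4


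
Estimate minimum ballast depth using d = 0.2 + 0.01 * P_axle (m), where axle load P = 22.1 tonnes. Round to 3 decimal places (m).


d = 0.2 + 0.01 * 22.1
d = 0.2 + 0.221
d = 0.421 m

0.421


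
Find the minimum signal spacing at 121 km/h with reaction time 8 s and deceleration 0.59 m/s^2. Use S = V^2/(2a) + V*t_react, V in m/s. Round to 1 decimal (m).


V = 121 / 3.6 = 33.6111 m/s
Braking distance = 33.6111^2 / (2*0.59) = 957.3786 m
Sighting distance = 33.6111 * 8 = 268.8889 m
S = 957.3786 + 268.8889 = 1226.3 m

1226.3


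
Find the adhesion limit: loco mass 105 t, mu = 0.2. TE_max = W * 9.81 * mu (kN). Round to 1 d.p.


TE_max = W * g * mu
TE_max = 105 * 9.81 * 0.2
TE_max = 1030.05 * 0.2
TE_max = 206.0 kN

206.0


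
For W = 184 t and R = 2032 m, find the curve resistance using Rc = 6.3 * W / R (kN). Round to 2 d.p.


Rc = 6.3 * W / R
Rc = 6.3 * 184 / 2032
Rc = 1159.2 / 2032
Rc = 0.57 kN

0.57


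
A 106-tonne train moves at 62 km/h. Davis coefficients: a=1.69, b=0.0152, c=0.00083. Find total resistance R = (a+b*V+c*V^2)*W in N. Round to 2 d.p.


b*V = 0.0152 * 62 = 0.9424
c*V^2 = 0.00083 * 3844 = 3.19052
R_per_t = 1.69 + 0.9424 + 3.19052 = 5.82292 N/t
R_total = 5.82292 * 106 = 617.23 N

617.23


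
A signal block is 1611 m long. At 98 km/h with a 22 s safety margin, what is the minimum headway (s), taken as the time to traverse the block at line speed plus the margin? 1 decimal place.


V = 98 / 3.6 = 27.2222 m/s
Block traversal time = 1611 / 27.2222 = 59.1796 s
Headway = 59.1796 + 22
Headway = 81.2 s

81.2


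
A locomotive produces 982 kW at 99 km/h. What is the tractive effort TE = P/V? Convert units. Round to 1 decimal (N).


Convert: P = 982 kW = 982000 W
V = 99 / 3.6 = 27.5 m/s
TE = 982000 / 27.5
TE = 35709.1 N

35709.1


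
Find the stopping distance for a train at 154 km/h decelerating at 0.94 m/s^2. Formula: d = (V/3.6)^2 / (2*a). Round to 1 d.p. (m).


Convert speed: V = 154 / 3.6 = 42.7778 m/s
V^2 = 1829.9383
d = 1829.9383 / (2 * 0.94)
d = 1829.9383 / 1.88
d = 973.4 m

973.4


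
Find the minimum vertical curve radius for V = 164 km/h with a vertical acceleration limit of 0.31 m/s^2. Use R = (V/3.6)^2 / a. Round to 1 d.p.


Convert speed: V = 164 / 3.6 = 45.5556 m/s
V^2 = 2075.3086 m^2/s^2
R_v = 2075.3086 / 0.31
R_v = 6694.5 m

6694.5


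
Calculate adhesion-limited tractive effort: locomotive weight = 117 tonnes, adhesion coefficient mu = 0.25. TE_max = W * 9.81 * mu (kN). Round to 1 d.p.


TE_max = W * g * mu
TE_max = 117 * 9.81 * 0.25
TE_max = 1147.77 * 0.25
TE_max = 286.9 kN

286.9


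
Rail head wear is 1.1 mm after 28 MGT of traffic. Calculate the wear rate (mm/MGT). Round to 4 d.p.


Wear rate = total wear / cumulative tonnage
Rate = 1.1 / 28
Rate = 0.0393 mm/MGT

0.0393


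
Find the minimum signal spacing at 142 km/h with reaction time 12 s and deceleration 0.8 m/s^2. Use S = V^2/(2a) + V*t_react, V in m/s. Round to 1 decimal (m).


V = 142 / 3.6 = 39.4444 m/s
Braking distance = 39.4444^2 / (2*0.8) = 972.4151 m
Sighting distance = 39.4444 * 12 = 473.3333 m
S = 972.4151 + 473.3333 = 1445.7 m

1445.7


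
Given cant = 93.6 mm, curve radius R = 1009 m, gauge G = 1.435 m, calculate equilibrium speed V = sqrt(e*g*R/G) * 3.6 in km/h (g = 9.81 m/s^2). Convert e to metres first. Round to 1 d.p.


Convert cant: e = 93.6 mm = 0.0936 m
V_ms = sqrt(0.0936 * 9.81 * 1009 / 1.435)
V_ms = sqrt(645.630623) = 25.4093 m/s
V = 25.4093 * 3.6 = 91.5 km/h

91.5


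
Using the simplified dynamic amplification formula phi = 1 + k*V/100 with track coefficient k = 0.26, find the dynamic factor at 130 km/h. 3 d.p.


phi = 1 + k * V / 100
phi = 1 + 0.26 * 130 / 100
phi = 1 + 0.338
phi = 1.338

1.338


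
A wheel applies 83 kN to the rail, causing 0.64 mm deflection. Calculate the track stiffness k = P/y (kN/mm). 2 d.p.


Track stiffness k = P / y
k = 83 / 0.64
k = 129.69 kN/mm

129.69


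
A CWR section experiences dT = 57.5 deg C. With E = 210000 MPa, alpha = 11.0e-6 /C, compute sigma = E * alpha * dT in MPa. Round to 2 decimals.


sigma = E * alpha * dT
sigma = 210000 * 11.0e-6 * 57.5
sigma = 2.31 * 57.5
sigma = 132.83 MPa

132.83


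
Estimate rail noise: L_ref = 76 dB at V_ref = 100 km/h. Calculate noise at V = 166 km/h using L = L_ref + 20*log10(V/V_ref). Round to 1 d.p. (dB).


V/V_ref = 166 / 100 = 1.66
log10(1.66) = 0.220108
20 * 0.220108 = 4.4022
L = 76 + 4.4022 = 80.4 dB

80.4


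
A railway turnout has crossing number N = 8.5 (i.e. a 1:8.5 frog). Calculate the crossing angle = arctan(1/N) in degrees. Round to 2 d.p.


1/N = 1/8.5 = 0.117647
angle = arctan(0.117647) = 0.117109 rad
angle = 0.117109 * 180/pi = 6.71 degrees

6.71


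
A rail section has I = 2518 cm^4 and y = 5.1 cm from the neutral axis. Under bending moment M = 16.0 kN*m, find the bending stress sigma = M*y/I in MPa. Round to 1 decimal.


Convert units:
M = 16.0 kN*m = 16000000 N*mm
y = 5.1 cm = 51 mm
I = 2518 cm^4 = 25180000 mm^4
sigma = 16000000 * 51 / 25180000
sigma = 32.4 MPa

32.4


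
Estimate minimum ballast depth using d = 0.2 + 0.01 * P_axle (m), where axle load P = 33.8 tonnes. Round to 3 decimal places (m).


d = 0.2 + 0.01 * 33.8
d = 0.2 + 0.338
d = 0.538 m

0.538


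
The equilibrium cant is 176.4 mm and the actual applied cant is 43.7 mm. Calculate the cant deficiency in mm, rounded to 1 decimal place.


Cant deficiency = equilibrium cant - actual cant
CD = 176.4 - 43.7
CD = 132.7 mm

132.7


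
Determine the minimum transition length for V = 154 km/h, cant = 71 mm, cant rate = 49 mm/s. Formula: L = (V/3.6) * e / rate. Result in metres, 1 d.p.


Convert speed: V = 154 / 3.6 = 42.7778 m/s
L = 42.7778 * 71 / 49
L = 3037.2222 / 49
L = 62.0 m

62.0


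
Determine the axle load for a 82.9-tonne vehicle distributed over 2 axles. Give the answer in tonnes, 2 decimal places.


Load per axle = total weight / number of axles
Load = 82.9 / 2
Load = 41.45 tonnes

41.45


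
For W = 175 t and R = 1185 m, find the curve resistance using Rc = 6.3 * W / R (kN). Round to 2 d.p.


Rc = 6.3 * W / R
Rc = 6.3 * 175 / 1185
Rc = 1102.5 / 1185
Rc = 0.93 kN

0.93


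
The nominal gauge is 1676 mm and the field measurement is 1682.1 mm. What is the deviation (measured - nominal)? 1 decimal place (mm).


Deviation = measured - nominal
Deviation = 1682.1 - 1676
Deviation = 6.1 mm

6.1


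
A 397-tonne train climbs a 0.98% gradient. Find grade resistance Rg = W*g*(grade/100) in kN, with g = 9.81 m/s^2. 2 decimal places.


Rg = W * 9.81 * grade / 100
Rg = 397 * 9.81 * 0.98 / 100
Rg = 3894.57 * 0.0098
Rg = 38.17 kN

38.17


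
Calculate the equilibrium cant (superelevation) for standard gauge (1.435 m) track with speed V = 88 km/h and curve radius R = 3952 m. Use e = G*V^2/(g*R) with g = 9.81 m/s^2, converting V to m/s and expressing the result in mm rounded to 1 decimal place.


Convert speed: V = 88 / 3.6 = 24.4444 m/s
Apply formula: e = 1.435 * 24.4444^2 / (9.81 * 3952)
e = 1.435 * 597.5309 / 38769.12
e = 0.022117 m = 22.1 mm

22.1


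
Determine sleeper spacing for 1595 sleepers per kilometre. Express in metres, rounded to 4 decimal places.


Spacing = 1000 m / number of sleepers
Spacing = 1000 / 1595
Spacing = 0.6270 m

0.6270


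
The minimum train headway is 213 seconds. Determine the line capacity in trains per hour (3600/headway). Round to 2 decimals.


Capacity = 3600 / headway
Capacity = 3600 / 213
Capacity = 16.90 trains/hour

16.90


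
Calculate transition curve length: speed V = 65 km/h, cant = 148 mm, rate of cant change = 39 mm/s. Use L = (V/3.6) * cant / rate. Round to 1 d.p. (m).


Convert speed: V = 65 / 3.6 = 18.0556 m/s
L = 18.0556 * 148 / 39
L = 2672.2222 / 39
L = 68.5 m

68.5


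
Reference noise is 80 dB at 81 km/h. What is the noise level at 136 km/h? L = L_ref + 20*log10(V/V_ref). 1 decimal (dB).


V/V_ref = 136 / 81 = 1.679012
log10(1.679012) = 0.225054
20 * 0.225054 = 4.5011
L = 80 + 4.5011 = 84.5 dB

84.5


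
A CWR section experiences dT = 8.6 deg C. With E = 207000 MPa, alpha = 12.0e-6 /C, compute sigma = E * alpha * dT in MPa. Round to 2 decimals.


sigma = E * alpha * dT
sigma = 207000 * 12.0e-6 * 8.6
sigma = 2.484 * 8.6
sigma = 21.36 MPa

21.36


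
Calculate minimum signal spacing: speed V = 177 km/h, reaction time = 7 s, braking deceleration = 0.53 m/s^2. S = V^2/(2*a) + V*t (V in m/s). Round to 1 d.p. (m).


V = 177 / 3.6 = 49.1667 m/s
Braking distance = 49.1667^2 / (2*0.53) = 2280.5294 m
Sighting distance = 49.1667 * 7 = 344.1667 m
S = 2280.5294 + 344.1667 = 2624.7 m

2624.7


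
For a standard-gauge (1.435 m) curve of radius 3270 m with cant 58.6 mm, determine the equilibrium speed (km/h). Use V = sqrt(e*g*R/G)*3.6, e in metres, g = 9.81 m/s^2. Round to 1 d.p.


Convert cant: e = 58.6 mm = 0.0586 m
V_ms = sqrt(0.0586 * 9.81 * 3270 / 1.435)
V_ms = sqrt(1309.973394) = 36.1936 m/s
V = 36.1936 * 3.6 = 130.3 km/h

130.3


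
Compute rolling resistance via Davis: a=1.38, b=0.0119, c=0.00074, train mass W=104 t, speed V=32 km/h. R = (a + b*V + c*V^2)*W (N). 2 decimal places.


b*V = 0.0119 * 32 = 0.3808
c*V^2 = 0.00074 * 1024 = 0.75776
R_per_t = 1.38 + 0.3808 + 0.75776 = 2.51856 N/t
R_total = 2.51856 * 104 = 261.93 N

261.93


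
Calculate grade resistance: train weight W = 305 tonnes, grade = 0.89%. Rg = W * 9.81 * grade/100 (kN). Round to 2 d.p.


Rg = W * 9.81 * grade / 100
Rg = 305 * 9.81 * 0.89 / 100
Rg = 2992.05 * 0.0089
Rg = 26.63 kN

26.63


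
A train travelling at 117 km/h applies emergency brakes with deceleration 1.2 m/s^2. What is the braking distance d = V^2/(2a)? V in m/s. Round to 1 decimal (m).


Convert speed: V = 117 / 3.6 = 32.5 m/s
V^2 = 1056.25
d = 1056.25 / (2 * 1.2)
d = 1056.25 / 2.4
d = 440.1 m

440.1


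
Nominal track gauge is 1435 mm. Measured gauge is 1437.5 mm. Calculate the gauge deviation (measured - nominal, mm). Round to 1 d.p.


Deviation = measured - nominal
Deviation = 1437.5 - 1435
Deviation = 2.5 mm

2.5


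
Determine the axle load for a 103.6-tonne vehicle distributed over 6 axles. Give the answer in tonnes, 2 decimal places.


Load per axle = total weight / number of axles
Load = 103.6 / 6
Load = 17.27 tonnes

17.27


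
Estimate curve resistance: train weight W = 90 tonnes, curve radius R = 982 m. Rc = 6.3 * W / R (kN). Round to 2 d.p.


Rc = 6.3 * W / R
Rc = 6.3 * 90 / 982
Rc = 567.0 / 982
Rc = 0.58 kN

0.58


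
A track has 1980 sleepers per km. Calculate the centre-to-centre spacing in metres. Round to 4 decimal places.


Spacing = 1000 m / number of sleepers
Spacing = 1000 / 1980
Spacing = 0.5051 m

0.5051


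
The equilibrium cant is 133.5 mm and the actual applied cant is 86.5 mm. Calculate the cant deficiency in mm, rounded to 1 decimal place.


Cant deficiency = equilibrium cant - actual cant
CD = 133.5 - 86.5
CD = 47.0 mm

47.0


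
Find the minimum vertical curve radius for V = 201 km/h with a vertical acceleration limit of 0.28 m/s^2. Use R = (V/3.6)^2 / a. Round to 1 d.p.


Convert speed: V = 201 / 3.6 = 55.8333 m/s
V^2 = 3117.3611 m^2/s^2
R_v = 3117.3611 / 0.28
R_v = 11133.4 m

11133.4


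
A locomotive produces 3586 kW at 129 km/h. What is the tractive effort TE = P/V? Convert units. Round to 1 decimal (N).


Convert: P = 3586 kW = 3586000 W
V = 129 / 3.6 = 35.8333 m/s
TE = 3586000 / 35.8333
TE = 100074.4 N

100074.4


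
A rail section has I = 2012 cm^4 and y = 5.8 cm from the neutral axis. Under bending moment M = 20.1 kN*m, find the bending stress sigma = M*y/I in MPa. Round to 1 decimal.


Convert units:
M = 20.1 kN*m = 20100000 N*mm
y = 5.8 cm = 58 mm
I = 2012 cm^4 = 20120000 mm^4
sigma = 20100000 * 58 / 20120000
sigma = 57.9 MPa

57.9


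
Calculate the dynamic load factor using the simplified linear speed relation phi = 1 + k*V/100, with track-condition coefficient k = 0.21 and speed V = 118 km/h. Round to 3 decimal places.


phi = 1 + k * V / 100
phi = 1 + 0.21 * 118 / 100
phi = 1 + 0.2478
phi = 1.248

1.248


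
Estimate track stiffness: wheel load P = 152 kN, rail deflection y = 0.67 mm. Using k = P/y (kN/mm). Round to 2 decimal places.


Track stiffness k = P / y
k = 152 / 0.67
k = 226.87 kN/mm

226.87


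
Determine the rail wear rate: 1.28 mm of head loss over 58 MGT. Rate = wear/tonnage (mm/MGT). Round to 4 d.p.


Wear rate = total wear / cumulative tonnage
Rate = 1.28 / 58
Rate = 0.0221 mm/MGT

0.0221


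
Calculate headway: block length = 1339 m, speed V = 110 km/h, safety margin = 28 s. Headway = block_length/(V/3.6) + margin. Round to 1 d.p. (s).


V = 110 / 3.6 = 30.5556 m/s
Block traversal time = 1339 / 30.5556 = 43.8218 s
Headway = 43.8218 + 28
Headway = 71.8 s

71.8


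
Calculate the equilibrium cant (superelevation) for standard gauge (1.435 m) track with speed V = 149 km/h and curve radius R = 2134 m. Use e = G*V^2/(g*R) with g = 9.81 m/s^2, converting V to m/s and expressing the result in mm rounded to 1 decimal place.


Convert speed: V = 149 / 3.6 = 41.3889 m/s
Apply formula: e = 1.435 * 41.3889^2 / (9.81 * 2134)
e = 1.435 * 1713.0401 / 20934.54
e = 0.117424 m = 117.4 mm

117.4


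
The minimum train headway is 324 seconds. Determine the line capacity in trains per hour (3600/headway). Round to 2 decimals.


Capacity = 3600 / headway
Capacity = 3600 / 324
Capacity = 11.11 trains/hour

11.11


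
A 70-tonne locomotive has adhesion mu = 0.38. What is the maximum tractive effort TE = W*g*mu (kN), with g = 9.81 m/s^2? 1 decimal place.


TE_max = W * g * mu
TE_max = 70 * 9.81 * 0.38
TE_max = 686.7 * 0.38
TE_max = 260.9 kN

260.9


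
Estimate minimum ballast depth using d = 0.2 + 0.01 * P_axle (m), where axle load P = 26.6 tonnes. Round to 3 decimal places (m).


d = 0.2 + 0.01 * 26.6
d = 0.2 + 0.266
d = 0.466 m

0.466


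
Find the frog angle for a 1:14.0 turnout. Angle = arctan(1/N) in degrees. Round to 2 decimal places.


1/N = 1/14.0 = 0.071429
angle = arctan(0.071429) = 0.071307 rad
angle = 0.071307 * 180/pi = 4.09 degrees

4.09


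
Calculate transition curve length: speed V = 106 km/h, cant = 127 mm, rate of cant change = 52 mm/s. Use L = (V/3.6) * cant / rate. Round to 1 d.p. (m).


Convert speed: V = 106 / 3.6 = 29.4444 m/s
L = 29.4444 * 127 / 52
L = 3739.4444 / 52
L = 71.9 m

71.9


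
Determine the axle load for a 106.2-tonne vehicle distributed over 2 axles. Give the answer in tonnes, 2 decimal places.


Load per axle = total weight / number of axles
Load = 106.2 / 2
Load = 53.10 tonnes

53.10


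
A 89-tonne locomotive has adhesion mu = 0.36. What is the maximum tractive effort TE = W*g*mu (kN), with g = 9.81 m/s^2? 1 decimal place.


TE_max = W * g * mu
TE_max = 89 * 9.81 * 0.36
TE_max = 873.09 * 0.36
TE_max = 314.3 kN

314.3


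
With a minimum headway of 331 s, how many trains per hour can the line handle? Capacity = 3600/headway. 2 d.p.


Capacity = 3600 / headway
Capacity = 3600 / 331
Capacity = 10.88 trains/hour

10.88


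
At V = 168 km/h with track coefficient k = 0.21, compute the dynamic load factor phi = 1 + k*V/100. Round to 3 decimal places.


phi = 1 + k * V / 100
phi = 1 + 0.21 * 168 / 100
phi = 1 + 0.3528
phi = 1.353

1.353


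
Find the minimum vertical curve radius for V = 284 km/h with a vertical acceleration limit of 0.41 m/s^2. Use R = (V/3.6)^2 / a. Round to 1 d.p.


Convert speed: V = 284 / 3.6 = 78.8889 m/s
V^2 = 6223.4568 m^2/s^2
R_v = 6223.4568 / 0.41
R_v = 15179.2 m

15179.2


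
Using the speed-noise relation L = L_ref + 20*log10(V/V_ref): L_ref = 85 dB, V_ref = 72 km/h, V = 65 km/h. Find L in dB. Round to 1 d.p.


V/V_ref = 65 / 72 = 0.902778
log10(0.902778) = -0.044419
20 * -0.044419 = -0.8884
L = 85 + -0.8884 = 84.1 dB

84.1


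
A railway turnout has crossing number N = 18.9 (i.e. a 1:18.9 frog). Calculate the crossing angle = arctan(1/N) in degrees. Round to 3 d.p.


1/N = 1/18.9 = 0.05291
angle = arctan(0.05291) = 0.052861 rad
angle = 0.052861 * 180/pi = 3.029 degrees

3.029


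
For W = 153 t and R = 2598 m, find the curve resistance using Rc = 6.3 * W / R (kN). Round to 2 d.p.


Rc = 6.3 * W / R
Rc = 6.3 * 153 / 2598
Rc = 963.9 / 2598
Rc = 0.37 kN

0.37


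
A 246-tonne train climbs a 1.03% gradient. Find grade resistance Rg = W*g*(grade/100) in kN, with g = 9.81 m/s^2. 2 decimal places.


Rg = W * 9.81 * grade / 100
Rg = 246 * 9.81 * 1.03 / 100
Rg = 2413.26 * 0.0103
Rg = 24.86 kN

24.86


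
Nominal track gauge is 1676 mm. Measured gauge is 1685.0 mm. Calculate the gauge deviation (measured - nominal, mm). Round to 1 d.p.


Deviation = measured - nominal
Deviation = 1685.0 - 1676
Deviation = 9.0 mm

9.0


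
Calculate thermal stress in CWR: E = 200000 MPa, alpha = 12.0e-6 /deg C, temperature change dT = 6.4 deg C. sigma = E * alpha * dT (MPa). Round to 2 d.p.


sigma = E * alpha * dT
sigma = 200000 * 12.0e-6 * 6.4
sigma = 2.4 * 6.4
sigma = 15.36 MPa

15.36


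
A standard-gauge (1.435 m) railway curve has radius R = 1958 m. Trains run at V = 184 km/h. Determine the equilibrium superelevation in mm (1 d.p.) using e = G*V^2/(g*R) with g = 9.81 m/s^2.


Convert speed: V = 184 / 3.6 = 51.1111 m/s
Apply formula: e = 1.435 * 51.1111^2 / (9.81 * 1958)
e = 1.435 * 2612.3457 / 19207.98
e = 0.195165 m = 195.2 mm

195.2


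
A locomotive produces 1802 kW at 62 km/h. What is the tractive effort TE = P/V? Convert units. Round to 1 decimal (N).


Convert: P = 1802 kW = 1802000 W
V = 62 / 3.6 = 17.2222 m/s
TE = 1802000 / 17.2222
TE = 104632.3 N

104632.3


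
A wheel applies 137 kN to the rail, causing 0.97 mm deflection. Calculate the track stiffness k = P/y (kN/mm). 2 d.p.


Track stiffness k = P / y
k = 137 / 0.97
k = 141.24 kN/mm

141.24


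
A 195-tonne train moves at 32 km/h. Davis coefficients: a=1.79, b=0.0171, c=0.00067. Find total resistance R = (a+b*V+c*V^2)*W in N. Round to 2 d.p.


b*V = 0.0171 * 32 = 0.5472
c*V^2 = 0.00067 * 1024 = 0.68608
R_per_t = 1.79 + 0.5472 + 0.68608 = 3.02328 N/t
R_total = 3.02328 * 195 = 589.54 N

589.54


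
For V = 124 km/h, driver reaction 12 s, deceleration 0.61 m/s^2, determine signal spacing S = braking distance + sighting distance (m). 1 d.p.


V = 124 / 3.6 = 34.4444 m/s
Braking distance = 34.4444^2 / (2*0.61) = 972.4752 m
Sighting distance = 34.4444 * 12 = 413.3333 m
S = 972.4752 + 413.3333 = 1385.8 m

1385.8


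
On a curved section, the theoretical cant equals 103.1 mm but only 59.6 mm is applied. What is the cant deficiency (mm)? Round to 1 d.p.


Cant deficiency = equilibrium cant - actual cant
CD = 103.1 - 59.6
CD = 43.5 mm

43.5


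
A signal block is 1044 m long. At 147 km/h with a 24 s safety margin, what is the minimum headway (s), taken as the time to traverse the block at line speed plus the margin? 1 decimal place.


V = 147 / 3.6 = 40.8333 m/s
Block traversal time = 1044 / 40.8333 = 25.5673 s
Headway = 25.5673 + 24
Headway = 49.6 s

49.6


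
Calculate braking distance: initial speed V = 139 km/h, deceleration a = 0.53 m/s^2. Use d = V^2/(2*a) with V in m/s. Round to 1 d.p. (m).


Convert speed: V = 139 / 3.6 = 38.6111 m/s
V^2 = 1490.8179
d = 1490.8179 / (2 * 0.53)
d = 1490.8179 / 1.06
d = 1406.4 m

1406.4


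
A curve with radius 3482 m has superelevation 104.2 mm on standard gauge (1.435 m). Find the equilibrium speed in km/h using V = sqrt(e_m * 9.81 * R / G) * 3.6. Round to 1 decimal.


Convert cant: e = 104.2 mm = 0.1042 m
V_ms = sqrt(0.1042 * 9.81 * 3482 / 1.435)
V_ms = sqrt(2480.353564) = 49.8031 m/s
V = 49.8031 * 3.6 = 179.3 km/h

179.3


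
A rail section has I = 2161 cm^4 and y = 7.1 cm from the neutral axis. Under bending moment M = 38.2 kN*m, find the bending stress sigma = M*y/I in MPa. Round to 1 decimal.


Convert units:
M = 38.2 kN*m = 38200000 N*mm
y = 7.1 cm = 71 mm
I = 2161 cm^4 = 21610000 mm^4
sigma = 38200000 * 71 / 21610000
sigma = 125.5 MPa

125.5


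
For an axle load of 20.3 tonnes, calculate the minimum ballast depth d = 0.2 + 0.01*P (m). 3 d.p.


d = 0.2 + 0.01 * 20.3
d = 0.2 + 0.203
d = 0.403 m

0.403


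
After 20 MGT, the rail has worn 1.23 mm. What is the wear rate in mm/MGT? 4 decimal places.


Wear rate = total wear / cumulative tonnage
Rate = 1.23 / 20
Rate = 0.0615 mm/MGT

0.0615


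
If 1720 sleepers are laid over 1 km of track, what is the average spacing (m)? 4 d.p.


Spacing = 1000 m / number of sleepers
Spacing = 1000 / 1720
Spacing = 0.5814 m

0.5814


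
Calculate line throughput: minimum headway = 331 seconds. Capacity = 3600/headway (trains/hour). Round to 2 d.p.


Capacity = 3600 / headway
Capacity = 3600 / 331
Capacity = 10.88 trains/hour

10.88


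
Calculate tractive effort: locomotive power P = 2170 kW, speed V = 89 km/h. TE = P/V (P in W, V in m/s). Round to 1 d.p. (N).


Convert: P = 2170 kW = 2170000 W
V = 89 / 3.6 = 24.7222 m/s
TE = 2170000 / 24.7222
TE = 87775.3 N

87775.3


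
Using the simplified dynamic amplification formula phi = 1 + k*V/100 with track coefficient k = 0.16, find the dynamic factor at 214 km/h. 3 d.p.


phi = 1 + k * V / 100
phi = 1 + 0.16 * 214 / 100
phi = 1 + 0.3424
phi = 1.342

1.342


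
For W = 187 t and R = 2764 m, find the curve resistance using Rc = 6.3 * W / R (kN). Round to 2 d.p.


Rc = 6.3 * W / R
Rc = 6.3 * 187 / 2764
Rc = 1178.1 / 2764
Rc = 0.43 kN

0.43


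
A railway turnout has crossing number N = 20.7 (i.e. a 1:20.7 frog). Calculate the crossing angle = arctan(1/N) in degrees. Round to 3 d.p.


1/N = 1/20.7 = 0.048309
angle = arctan(0.048309) = 0.048272 rad
angle = 0.048272 * 180/pi = 2.766 degrees

2.766


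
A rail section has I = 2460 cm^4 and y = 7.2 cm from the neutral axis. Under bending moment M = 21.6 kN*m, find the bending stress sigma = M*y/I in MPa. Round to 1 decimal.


Convert units:
M = 21.6 kN*m = 21600000 N*mm
y = 7.2 cm = 72 mm
I = 2460 cm^4 = 24600000 mm^4
sigma = 21600000 * 72 / 24600000
sigma = 63.2 MPa

63.2


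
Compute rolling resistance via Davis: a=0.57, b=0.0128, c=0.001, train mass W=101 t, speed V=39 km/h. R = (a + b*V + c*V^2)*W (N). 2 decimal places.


b*V = 0.0128 * 39 = 0.4992
c*V^2 = 0.001 * 1521 = 1.521
R_per_t = 0.57 + 0.4992 + 1.521 = 2.5902 N/t
R_total = 2.5902 * 101 = 261.61 N

261.61


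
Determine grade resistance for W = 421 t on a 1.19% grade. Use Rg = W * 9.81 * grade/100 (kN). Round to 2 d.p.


Rg = W * 9.81 * grade / 100
Rg = 421 * 9.81 * 1.19 / 100
Rg = 4130.01 * 0.0119
Rg = 49.15 kN

49.15


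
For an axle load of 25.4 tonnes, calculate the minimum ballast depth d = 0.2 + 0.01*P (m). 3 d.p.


d = 0.2 + 0.01 * 25.4
d = 0.2 + 0.254
d = 0.454 m

0.454


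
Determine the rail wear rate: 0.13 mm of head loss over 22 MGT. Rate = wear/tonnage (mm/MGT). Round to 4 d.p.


Wear rate = total wear / cumulative tonnage
Rate = 0.13 / 22
Rate = 0.0059 mm/MGT

0.0059


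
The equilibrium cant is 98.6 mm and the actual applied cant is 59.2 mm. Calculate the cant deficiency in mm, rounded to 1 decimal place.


Cant deficiency = equilibrium cant - actual cant
CD = 98.6 - 59.2
CD = 39.4 mm

39.4


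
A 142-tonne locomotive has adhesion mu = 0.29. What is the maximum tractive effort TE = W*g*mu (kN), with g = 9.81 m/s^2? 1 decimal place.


TE_max = W * g * mu
TE_max = 142 * 9.81 * 0.29
TE_max = 1393.02 * 0.29
TE_max = 404.0 kN

404.0


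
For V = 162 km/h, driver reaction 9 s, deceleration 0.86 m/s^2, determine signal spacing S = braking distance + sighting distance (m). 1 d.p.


V = 162 / 3.6 = 45.0 m/s
Braking distance = 45.0^2 / (2*0.86) = 1177.3256 m
Sighting distance = 45.0 * 9 = 405.0 m
S = 1177.3256 + 405.0 = 1582.3 m

1582.3


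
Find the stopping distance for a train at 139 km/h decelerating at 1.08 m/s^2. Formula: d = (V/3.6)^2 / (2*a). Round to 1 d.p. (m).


Convert speed: V = 139 / 3.6 = 38.6111 m/s
V^2 = 1490.8179
d = 1490.8179 / (2 * 1.08)
d = 1490.8179 / 2.16
d = 690.2 m

690.2


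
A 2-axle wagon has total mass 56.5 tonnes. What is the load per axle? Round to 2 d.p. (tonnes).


Load per axle = total weight / number of axles
Load = 56.5 / 2
Load = 28.25 tonnes

28.25


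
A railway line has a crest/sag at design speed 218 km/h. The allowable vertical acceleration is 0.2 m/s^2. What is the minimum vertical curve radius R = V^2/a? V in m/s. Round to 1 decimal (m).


Convert speed: V = 218 / 3.6 = 60.5556 m/s
V^2 = 3666.9753 m^2/s^2
R_v = 3666.9753 / 0.2
R_v = 18334.9 m

18334.9


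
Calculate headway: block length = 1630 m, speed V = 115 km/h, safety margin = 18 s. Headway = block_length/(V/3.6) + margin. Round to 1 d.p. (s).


V = 115 / 3.6 = 31.9444 m/s
Block traversal time = 1630 / 31.9444 = 51.0261 s
Headway = 51.0261 + 18
Headway = 69.0 s

69.0


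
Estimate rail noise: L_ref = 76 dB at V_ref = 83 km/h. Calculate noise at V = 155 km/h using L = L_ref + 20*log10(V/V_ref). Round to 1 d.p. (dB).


V/V_ref = 155 / 83 = 1.86747
log10(1.86747) = 0.271254
20 * 0.271254 = 5.4251
L = 76 + 5.4251 = 81.4 dB

81.4


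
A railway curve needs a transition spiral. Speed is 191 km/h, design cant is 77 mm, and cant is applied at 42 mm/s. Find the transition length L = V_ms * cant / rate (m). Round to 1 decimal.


Convert speed: V = 191 / 3.6 = 53.0556 m/s
L = 53.0556 * 77 / 42
L = 4085.2778 / 42
L = 97.3 m

97.3


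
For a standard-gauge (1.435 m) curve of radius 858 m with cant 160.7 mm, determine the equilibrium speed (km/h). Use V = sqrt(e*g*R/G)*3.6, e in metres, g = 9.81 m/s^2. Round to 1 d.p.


Convert cant: e = 160.7 mm = 0.1607 m
V_ms = sqrt(0.1607 * 9.81 * 858 / 1.435)
V_ms = sqrt(942.58445) = 30.7015 m/s
V = 30.7015 * 3.6 = 110.5 km/h

110.5


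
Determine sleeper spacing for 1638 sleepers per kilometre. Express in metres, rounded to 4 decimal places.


Spacing = 1000 m / number of sleepers
Spacing = 1000 / 1638
Spacing = 0.6105 m

0.6105


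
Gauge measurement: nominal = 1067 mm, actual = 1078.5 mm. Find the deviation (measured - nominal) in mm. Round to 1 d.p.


Deviation = measured - nominal
Deviation = 1078.5 - 1067
Deviation = 11.5 mm

11.5


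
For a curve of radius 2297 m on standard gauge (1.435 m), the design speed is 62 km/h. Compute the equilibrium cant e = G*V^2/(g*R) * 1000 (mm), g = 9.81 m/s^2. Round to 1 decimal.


Convert speed: V = 62 / 3.6 = 17.2222 m/s
Apply formula: e = 1.435 * 17.2222^2 / (9.81 * 2297)
e = 1.435 * 296.6049 / 22533.57
e = 0.018889 m = 18.9 mm

18.9


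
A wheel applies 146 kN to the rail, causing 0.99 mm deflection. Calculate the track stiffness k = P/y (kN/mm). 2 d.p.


Track stiffness k = P / y
k = 146 / 0.99
k = 147.47 kN/mm

147.47


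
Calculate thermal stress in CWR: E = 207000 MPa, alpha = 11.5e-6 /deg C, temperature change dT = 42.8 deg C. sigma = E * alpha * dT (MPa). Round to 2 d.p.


sigma = E * alpha * dT
sigma = 207000 * 11.5e-6 * 42.8
sigma = 2.3805 * 42.8
sigma = 101.89 MPa

101.89


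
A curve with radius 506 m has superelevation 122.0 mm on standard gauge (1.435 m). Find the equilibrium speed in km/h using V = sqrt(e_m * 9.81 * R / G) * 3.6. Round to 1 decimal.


Convert cant: e = 122.0 mm = 0.1220 m
V_ms = sqrt(0.1220 * 9.81 * 506 / 1.435)
V_ms = sqrt(422.014578) = 20.543 m/s
V = 20.543 * 3.6 = 74.0 km/h

74.0


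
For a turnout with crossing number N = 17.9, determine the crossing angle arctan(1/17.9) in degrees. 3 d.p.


1/N = 1/17.9 = 0.055866
angle = arctan(0.055866) = 0.055808 rad
angle = 0.055808 * 180/pi = 3.198 degrees

3.198


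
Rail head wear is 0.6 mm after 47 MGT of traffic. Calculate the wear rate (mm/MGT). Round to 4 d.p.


Wear rate = total wear / cumulative tonnage
Rate = 0.6 / 47
Rate = 0.0128 mm/MGT

0.0128


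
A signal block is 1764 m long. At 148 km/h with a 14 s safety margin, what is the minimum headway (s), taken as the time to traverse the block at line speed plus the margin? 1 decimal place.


V = 148 / 3.6 = 41.1111 m/s
Block traversal time = 1764 / 41.1111 = 42.9081 s
Headway = 42.9081 + 14
Headway = 56.9 s

56.9


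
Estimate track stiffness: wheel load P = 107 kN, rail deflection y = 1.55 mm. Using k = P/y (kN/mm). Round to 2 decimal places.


Track stiffness k = P / y
k = 107 / 1.55
k = 69.03 kN/mm

69.03


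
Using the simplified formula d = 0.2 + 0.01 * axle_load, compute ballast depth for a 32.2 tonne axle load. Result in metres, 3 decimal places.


d = 0.2 + 0.01 * 32.2
d = 0.2 + 0.322
d = 0.522 m

0.522


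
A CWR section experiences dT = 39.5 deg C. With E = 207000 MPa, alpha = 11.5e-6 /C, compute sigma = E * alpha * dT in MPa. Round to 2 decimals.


sigma = E * alpha * dT
sigma = 207000 * 11.5e-6 * 39.5
sigma = 2.3805 * 39.5
sigma = 94.03 MPa

94.03


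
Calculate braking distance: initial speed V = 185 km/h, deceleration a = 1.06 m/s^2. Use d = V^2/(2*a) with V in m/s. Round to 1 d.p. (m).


Convert speed: V = 185 / 3.6 = 51.3889 m/s
V^2 = 2640.8179
d = 2640.8179 / (2 * 1.06)
d = 2640.8179 / 2.12
d = 1245.7 m

1245.7


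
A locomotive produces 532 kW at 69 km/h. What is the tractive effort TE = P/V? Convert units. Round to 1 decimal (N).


Convert: P = 532 kW = 532000 W
V = 69 / 3.6 = 19.1667 m/s
TE = 532000 / 19.1667
TE = 27756.5 N

27756.5


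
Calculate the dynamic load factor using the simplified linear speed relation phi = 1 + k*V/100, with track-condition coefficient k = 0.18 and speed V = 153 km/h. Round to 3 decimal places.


phi = 1 + k * V / 100
phi = 1 + 0.18 * 153 / 100
phi = 1 + 0.2754
phi = 1.275

1.275


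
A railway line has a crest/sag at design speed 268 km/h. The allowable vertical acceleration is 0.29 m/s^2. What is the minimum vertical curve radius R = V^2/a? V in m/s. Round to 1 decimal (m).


Convert speed: V = 268 / 3.6 = 74.4444 m/s
V^2 = 5541.9753 m^2/s^2
R_v = 5541.9753 / 0.29
R_v = 19110.3 m

19110.3


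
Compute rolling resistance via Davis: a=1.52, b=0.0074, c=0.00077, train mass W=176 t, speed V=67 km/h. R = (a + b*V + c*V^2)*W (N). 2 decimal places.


b*V = 0.0074 * 67 = 0.4958
c*V^2 = 0.00077 * 4489 = 3.45653
R_per_t = 1.52 + 0.4958 + 3.45653 = 5.47233 N/t
R_total = 5.47233 * 176 = 963.13 N

963.13


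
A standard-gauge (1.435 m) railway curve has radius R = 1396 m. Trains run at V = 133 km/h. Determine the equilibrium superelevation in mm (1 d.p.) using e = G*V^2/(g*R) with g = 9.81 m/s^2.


Convert speed: V = 133 / 3.6 = 36.9444 m/s
Apply formula: e = 1.435 * 36.9444^2 / (9.81 * 1396)
e = 1.435 * 1364.892 / 13694.76
e = 0.14302 m = 143.0 mm

143.0


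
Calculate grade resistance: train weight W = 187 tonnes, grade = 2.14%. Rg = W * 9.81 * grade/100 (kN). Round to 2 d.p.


Rg = W * 9.81 * grade / 100
Rg = 187 * 9.81 * 2.14 / 100
Rg = 1834.47 * 0.0214
Rg = 39.26 kN

39.26


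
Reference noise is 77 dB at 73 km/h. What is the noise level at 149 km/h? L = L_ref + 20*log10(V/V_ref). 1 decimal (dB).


V/V_ref = 149 / 73 = 2.041096
log10(2.041096) = 0.309863
20 * 0.309863 = 6.1973
L = 77 + 6.1973 = 83.2 dB

83.2


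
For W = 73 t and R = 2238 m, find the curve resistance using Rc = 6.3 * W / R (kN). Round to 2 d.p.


Rc = 6.3 * W / R
Rc = 6.3 * 73 / 2238
Rc = 459.9 / 2238
Rc = 0.21 kN

0.21


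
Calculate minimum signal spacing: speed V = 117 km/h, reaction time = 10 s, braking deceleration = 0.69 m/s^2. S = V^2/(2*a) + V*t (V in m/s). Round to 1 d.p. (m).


V = 117 / 3.6 = 32.5 m/s
Braking distance = 32.5^2 / (2*0.69) = 765.3986 m
Sighting distance = 32.5 * 10 = 325.0 m
S = 765.3986 + 325.0 = 1090.4 m

1090.4


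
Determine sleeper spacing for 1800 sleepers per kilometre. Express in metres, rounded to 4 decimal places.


Spacing = 1000 m / number of sleepers
Spacing = 1000 / 1800
Spacing = 0.5556 m

0.5556
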